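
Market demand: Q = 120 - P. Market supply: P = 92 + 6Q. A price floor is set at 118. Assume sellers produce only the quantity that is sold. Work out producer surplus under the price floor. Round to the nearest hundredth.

Rewriting demand in inverse form: P = 120 - Q.
Free-market equilibrium: 120 - Q = 92 + 6Q gives Q* = 4, P* = 116.
At P = 118, buyers demand (120 - 118)/1 = 2 while sellers would supply more, so the quantity traded is 2 at price 118.
The supply price at Q = 2 is 104. PS is the trapezoid between 118 and supply over [0, 2]: (1/2)[(118 - 92) + (118 - 104)](2) = 40.

40.00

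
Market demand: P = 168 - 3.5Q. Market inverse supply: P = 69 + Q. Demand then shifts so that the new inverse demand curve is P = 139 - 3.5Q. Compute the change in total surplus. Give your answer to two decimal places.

-544.56

Initial equilibrium: Q_0 = 22, P_0 = 91; CS_0 = (1/2)(22)(77) = 847, PS_0 = (1/2)(22)(22) = 242.
New equilibrium: 139 - 3.5Q = 69 + Q gives Q_1 = 15.5556, P_1 = 84.5556; CS_1 = 423.4568, PS_1 = 120.9877.
Change in total surplus = (423.4568 + 120.9877) - (847 + 242) = -544.5556.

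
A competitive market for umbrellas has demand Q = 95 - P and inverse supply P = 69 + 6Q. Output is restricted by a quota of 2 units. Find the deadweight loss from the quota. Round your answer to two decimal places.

Rewriting demand in inverse form: P = 95 - Q.
Unrestricted equilibrium: Q* = (95 - 69)/(1 + 6) = 3.7143.
At Q = 2 the demand price is 95 - (2) = 93 and the supply price is 69 + 6(2) = 81.
Deadweight loss is the triangle between the curves from 2 to 3.7143: (1/2)(93 - 81)(3.7143 - 2) = 10.2857.

10.29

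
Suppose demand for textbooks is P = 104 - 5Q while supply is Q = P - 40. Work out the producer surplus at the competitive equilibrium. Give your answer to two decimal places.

56.89

Rewriting supply in inverse form: P = 40 + Q.
Set 104 - 5Q = 40 + Q, which gives 64 = 6Q, so Q* = 10.6667 and P* = 104 - 5(10.6667) = 50.6667.
Producer surplus is the triangle above supply below P*: (1/2)(10.6667)(50.6667 - 40) = (1/2)(10.6667)(10.6667) = 56.8889.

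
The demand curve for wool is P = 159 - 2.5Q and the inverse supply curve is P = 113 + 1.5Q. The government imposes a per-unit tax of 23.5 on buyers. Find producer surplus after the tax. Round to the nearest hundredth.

23.73

Without the tax, 159 - 2.5Q = 113 + 1.5Q so Q* = 11.5 and P* = 130.25.
With the tax, buyers' net willingness to pay falls by 23.5: (159 - 23.5) - 2.5Q = 113 + 1.5Q, so Q_t = 5.625. Buyers pay P_b = 144.9375; sellers receive P_s = P_b - 23.5 = 121.4375.
Producer surplus is the triangle above supply below P_s: (1/2)(5.625)(121.4375 - 113) = 23.7305.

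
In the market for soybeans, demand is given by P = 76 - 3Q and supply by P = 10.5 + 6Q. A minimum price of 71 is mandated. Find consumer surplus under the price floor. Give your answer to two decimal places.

Without the control, 76 - 3Q = 10.5 + 6Q so Q* = 7.2778 and P* = 54.1667.
At the floor price 71, quantity demanded is (76 - 71)/3 = 1.6667; demand is the short side, so Q = 1.6667 trades at P = 71.
CS is the triangle under demand above 71: (1/2)(1.6667)(76 - 71) = 4.1667.

4.17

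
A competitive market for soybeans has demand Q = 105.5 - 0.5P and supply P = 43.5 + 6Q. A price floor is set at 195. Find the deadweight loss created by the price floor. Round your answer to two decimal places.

669.52

Rewriting demand in inverse form: P = 211 - 2Q.
Without the control, 211 - 2Q = 43.5 + 6Q so Q* = 20.9375 and P* = 169.125.
At the floor price 195, quantity demanded is (211 - 195)/2 = 8; demand is the short side, so Q = 8 trades at P = 195.
At Q = 8 the demand price is 195 and the supply price is 91.5. Deadweight loss is the triangle between the curves from 8 to 20.9375: (1/2)(195 - 91.5)(20.9375 - 8) = 669.5156.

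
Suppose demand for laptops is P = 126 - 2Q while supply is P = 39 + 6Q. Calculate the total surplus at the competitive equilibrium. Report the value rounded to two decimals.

Setting demand equal to supply, 87 = 8Q, so Q* = 10.875 and P* = 104.25.
Total surplus is the full triangle between the curves from 0 to Q*: (1/2)(10.875)(126 - 39) = 473.0625.

473.06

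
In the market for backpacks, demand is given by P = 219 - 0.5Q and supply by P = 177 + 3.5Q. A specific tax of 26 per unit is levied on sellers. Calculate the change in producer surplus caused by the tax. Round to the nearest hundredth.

-164.94

Pre-tax equilibrium: 219 - 0.5Q = 177 + 3.5Q gives Q* = 10.5, P* = 213.75.
A tax on sellers shifts supply up by 26: 219 - 0.5Q = 177 + 3.5Q + 26, so Q_t = 4. Buyers pay P_b = 217; sellers receive P_s = P_b - 26 = 191.
Producers lose the trapezoid between P_s and P* out to Q_t plus the triangle from Q_t to Q*: change in PS = 28 - 192.9375 = -164.9375.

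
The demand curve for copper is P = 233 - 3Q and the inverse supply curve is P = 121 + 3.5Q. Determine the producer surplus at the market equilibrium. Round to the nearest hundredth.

Set 233 - 3Q = 121 + 3.5Q, which gives 112 = 6.5Q, so Q* = 17.2308 and P* = 233 - 3(17.2308) = 181.3077.
PS is the area between P* and the supply curve from 0 to Q*: (1/2)(17.2308)(60.3077) = 519.574.

519.57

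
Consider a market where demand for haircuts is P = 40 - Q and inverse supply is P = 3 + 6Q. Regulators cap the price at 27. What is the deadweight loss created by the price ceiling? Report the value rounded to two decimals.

5.79

Free-market equilibrium: 40 - Q = 3 + 6Q gives Q* = 5.2857, P* = 34.7143.
At P = 27, sellers supply (27 - 3)/6 = 4 while buyers want more, so the quantity traded is 4 at price 27.
At Q = 4 the demand price is 36 and the supply price is 27. Deadweight loss is the triangle between the curves from 4 to 5.2857: (1/2)(36 - 27)(5.2857 - 4) = 5.7857.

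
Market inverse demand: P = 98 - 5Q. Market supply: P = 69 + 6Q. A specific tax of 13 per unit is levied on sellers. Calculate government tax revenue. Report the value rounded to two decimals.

Without the tax, 98 - 5Q = 69 + 6Q so Q* = 2.6364 and P* = 84.8182.
A tax on sellers shifts supply up by 13: 98 - 5Q = 69 + 6Q + 13, so Q_t = 1.4545. Buyers pay P_b = 90.7273; sellers receive P_s = P_b - 13 = 77.7273.
Revenue is the tax times quantity traded: 13 x 1.4545 = 18.9091.

18.91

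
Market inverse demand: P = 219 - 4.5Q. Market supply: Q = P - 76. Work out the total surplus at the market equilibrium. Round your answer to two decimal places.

1859.00

Rewriting supply in inverse form: P = 76 + Q.
Equilibrium: 219 - 4.5Q = 76 + Q, so Q* = 26 and P* = 102.
CS = (1/2)(26)(117) = 1521 and PS = (1/2)(26)(26) = 338, so total surplus = 1859.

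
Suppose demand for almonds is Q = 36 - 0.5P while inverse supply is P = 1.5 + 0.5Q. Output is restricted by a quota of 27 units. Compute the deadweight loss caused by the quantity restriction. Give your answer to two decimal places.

Rewriting demand in inverse form: P = 72 - 2Q.
Unrestricted equilibrium: Q* = (72 - 1.5)/(2 + 0.5) = 28.2.
At Q = 27 the demand price is 72 - 2(27) = 18 and the supply price is 1.5 + 0.5(27) = 15.
Deadweight loss is the triangle between the curves from 27 to 28.2: (1/2)(18 - 15)(28.2 - 27) = 1.8.

1.80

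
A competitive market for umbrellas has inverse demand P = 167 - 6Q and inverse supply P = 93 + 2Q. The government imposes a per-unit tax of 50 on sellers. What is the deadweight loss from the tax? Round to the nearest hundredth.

156.25

Without the tax, 167 - 6Q = 93 + 2Q so Q* = 9.25 and P* = 111.5.
A tax on sellers shifts supply up by 50: 167 - 6Q = 93 + 2Q + 50, so Q_t = 3. Buyers pay P_b = 149; sellers receive P_s = P_b - 50 = 99.
The welfare triangle lost has base Q* - Q_t = 6.25 and height t = 50, so DWL = (1/2)(6.25)(50) = 156.25.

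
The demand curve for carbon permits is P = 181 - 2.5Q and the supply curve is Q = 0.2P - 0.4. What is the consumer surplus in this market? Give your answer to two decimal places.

712.02

Rewriting supply in inverse form: P = 2 + 5Q.
Set 181 - 2.5Q = 2 + 5Q, which gives 179 = 7.5Q, so Q* = 23.8667 and P* = 181 - 2.5(23.8667) = 121.3333.
CS is the area between the demand curve and P* from 0 to Q*: (1/2)(23.8667)(59.6667) = 712.0222.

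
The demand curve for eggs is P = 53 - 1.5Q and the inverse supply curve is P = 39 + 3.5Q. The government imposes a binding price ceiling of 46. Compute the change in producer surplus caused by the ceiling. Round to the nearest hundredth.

-6.72

Free-market equilibrium: 53 - 1.5Q = 39 + 3.5Q gives Q* = 2.8, P* = 48.8.
At P = 46, sellers supply (46 - 39)/3.5 = 2 while buyers want more, so the quantity traded is 2 at price 46.
PS goes from (1/2)(2.8)(9.8) = 13.72 to 7 (computed as (46 - 39)(2) - (1/2)(3.5)(2)^2), a change of -6.72.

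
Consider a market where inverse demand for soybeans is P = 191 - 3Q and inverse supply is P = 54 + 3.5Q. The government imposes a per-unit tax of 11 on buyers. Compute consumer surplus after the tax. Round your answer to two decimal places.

Pre-tax equilibrium: 191 - 3Q = 54 + 3.5Q gives Q* = 21.0769, P* = 127.7692.
With the tax, buyers' net willingness to pay falls by 11: (191 - 11) - 3Q = 54 + 3.5Q, so Q_t = 19.3846. Buyers pay P_b = 132.8462; sellers receive P_s = P_b - 11 = 121.8462.
Consumer surplus is the triangle under demand above P_b: (1/2)(19.3846)(191 - 132.8462) = 563.645.

563.64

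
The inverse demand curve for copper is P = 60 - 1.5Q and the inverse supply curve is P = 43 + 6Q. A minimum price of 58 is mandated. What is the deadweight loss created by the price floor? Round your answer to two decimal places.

3.27

Free-market equilibrium: 60 - 1.5Q = 43 + 6Q gives Q* = 2.2667, P* = 56.6.
At the floor price 58, quantity demanded is (60 - 58)/1.5 = 1.3333; demand is the short side, so Q = 1.3333 trades at P = 58.
The lost-trades triangle has base Q* - 1.3333 = 0.9333 and height equal to the gap between the curves at Q = 1.3333, which is 58 - 51 = 7. DWL = (1/2)(0.9333)(7) = 3.2667.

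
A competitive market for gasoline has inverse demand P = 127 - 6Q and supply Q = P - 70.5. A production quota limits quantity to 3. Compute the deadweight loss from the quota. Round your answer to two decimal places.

90.02

Rewriting supply in inverse form: P = 70.5 + Q.
Unrestricted equilibrium: Q* = (127 - 70.5)/(6 + 1) = 8.0714.
At Q = 3 the demand price is 127 - 6(3) = 109 and the supply price is 70.5 + (3) = 73.5.
Deadweight loss is the triangle between the curves from 3 to 8.0714: (1/2)(109 - 73.5)(8.0714 - 3) = 90.0179.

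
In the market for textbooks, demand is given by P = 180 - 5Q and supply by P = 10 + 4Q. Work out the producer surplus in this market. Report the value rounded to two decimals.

713.58

Equilibrium: 180 - 5Q = 10 + 4Q, so Q* = 18.8889 and P* = 85.5556.
Producer surplus is the triangle above supply below P*: (1/2)(18.8889)(85.5556 - 10) = (1/2)(18.8889)(75.5556) = 713.5802.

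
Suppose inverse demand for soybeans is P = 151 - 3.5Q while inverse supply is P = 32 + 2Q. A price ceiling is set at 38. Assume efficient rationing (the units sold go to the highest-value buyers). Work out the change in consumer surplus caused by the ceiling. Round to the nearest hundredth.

Without the control, 151 - 3.5Q = 32 + 2Q so Q* = 21.6364 and P* = 75.2727.
At P = 38, sellers supply (38 - 32)/2 = 3 while buyers want more, so the quantity traded is 3 at price 38.
CS goes from (1/2)(21.6364)(75.7273) = 819.2314 to 323.25 (computed as (151 - 38)(3) - (1/2)(3.5)(3)^2), a change of -495.9814.

-495.98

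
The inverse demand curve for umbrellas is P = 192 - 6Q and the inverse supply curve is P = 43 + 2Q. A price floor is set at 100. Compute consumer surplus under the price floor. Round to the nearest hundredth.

705.33

Free-market equilibrium: 192 - 6Q = 43 + 2Q gives Q* = 18.625, P* = 80.25.
At P = 100, buyers demand (192 - 100)/6 = 15.3333 while sellers would supply more, so the quantity traded is 15.3333 at price 100.
CS is the triangle under demand above 100: (1/2)(15.3333)(192 - 100) = 705.3333.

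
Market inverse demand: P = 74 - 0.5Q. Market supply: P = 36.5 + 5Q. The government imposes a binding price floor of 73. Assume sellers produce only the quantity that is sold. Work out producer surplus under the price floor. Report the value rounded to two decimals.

Free-market equilibrium: 74 - 0.5Q = 36.5 + 5Q gives Q* = 6.8182, P* = 70.5909.
At P = 73, buyers demand (74 - 73)/0.5 = 2 while sellers would supply more, so the quantity traded is 2 at price 73.
The supply price at Q = 2 is 46.5. PS is the trapezoid between 73 and supply over [0, 2]: (1/2)[(73 - 36.5) + (73 - 46.5)](2) = 63.

63.00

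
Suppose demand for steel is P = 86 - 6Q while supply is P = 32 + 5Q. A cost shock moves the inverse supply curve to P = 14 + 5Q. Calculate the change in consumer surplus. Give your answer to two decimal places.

Initial equilibrium: Q_0 = 4.9091, P_0 = 56.5455; CS_0 = (1/2)(4.9091)(29.4545) = 72.2975, PS_0 = (1/2)(4.9091)(24.5455) = 60.2479.
New equilibrium: 86 - 6Q = 14 + 5Q gives Q_1 = 6.5455, P_1 = 46.7273; CS_1 = 128.5289, PS_1 = 107.1074.
Change in consumer surplus = 128.5289 - 72.2975 = 56.2314.

56.23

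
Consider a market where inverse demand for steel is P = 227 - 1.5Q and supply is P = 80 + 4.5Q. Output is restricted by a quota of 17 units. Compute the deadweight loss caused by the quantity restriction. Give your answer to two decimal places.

168.75

Without the quota, 227 - 1.5Q = 80 + 4.5Q gives Q* = 24.5.
At Q = 17 the demand price is 227 - 1.5(17) = 201.5 and the supply price is 80 + 4.5(17) = 156.5.
Deadweight loss is the triangle between the curves from 17 to 24.5: (1/2)(201.5 - 156.5)(24.5 - 17) = 168.75.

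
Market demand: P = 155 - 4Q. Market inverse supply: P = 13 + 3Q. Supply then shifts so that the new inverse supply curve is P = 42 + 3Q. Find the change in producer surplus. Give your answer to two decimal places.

Initial equilibrium: Q_0 = 20.2857, P_0 = 73.8571; CS_0 = (1/2)(20.2857)(81.1429) = 823.0204, PS_0 = (1/2)(20.2857)(60.8571) = 617.2653.
New equilibrium: 155 - 4Q = 42 + 3Q gives Q_1 = 16.1429, P_1 = 90.4286; CS_1 = 521.1837, PS_1 = 390.8878.
Change in producer surplus = 390.8878 - 617.2653 = -226.3776.

-226.38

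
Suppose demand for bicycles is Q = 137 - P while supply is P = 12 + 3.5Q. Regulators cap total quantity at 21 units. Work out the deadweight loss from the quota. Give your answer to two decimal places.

Rewriting demand in inverse form: P = 137 - Q.
Without the quota, 137 - Q = 12 + 3.5Q gives Q* = 27.7778.
At Q = 21 the demand price is 137 - (21) = 116 and the supply price is 12 + 3.5(21) = 85.5.
DWL = (1/2)(gap between curves at 21) x (Q* - 21) = (1/2)(30.5)(6.7778) = 103.3611.

103.36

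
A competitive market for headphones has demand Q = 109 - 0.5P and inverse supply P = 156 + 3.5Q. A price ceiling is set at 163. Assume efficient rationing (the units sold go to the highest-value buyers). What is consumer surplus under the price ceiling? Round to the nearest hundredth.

106.00

Rewriting demand in inverse form: P = 218 - 2Q.
Without the control, 218 - 2Q = 156 + 3.5Q so Q* = 11.2727 and P* = 195.4545.
At the ceiling price 163, quantity supplied is (163 - 156)/3.5 = 2; supply is the short side, so Q = 2 trades at P = 163.
The demand price at Q = 2 is 214. CS is the trapezoid between demand and 163 over [0, 2]: (1/2)[(218 - 163) + (214 - 163)](2) = 106.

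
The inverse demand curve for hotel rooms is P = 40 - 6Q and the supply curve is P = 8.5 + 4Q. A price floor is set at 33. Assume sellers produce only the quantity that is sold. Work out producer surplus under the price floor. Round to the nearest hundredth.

25.86

Free-market equilibrium: 40 - 6Q = 8.5 + 4Q gives Q* = 3.15, P* = 21.1.
At the floor price 33, quantity demanded is (40 - 33)/6 = 1.1667; demand is the short side, so Q = 1.1667 trades at P = 33.
The supply price at Q = 1.1667 is 13.1667. PS is the trapezoid between 33 and supply over [0, 1.1667]: (1/2)[(33 - 8.5) + (33 - 13.1667)](1.1667) = 25.8611.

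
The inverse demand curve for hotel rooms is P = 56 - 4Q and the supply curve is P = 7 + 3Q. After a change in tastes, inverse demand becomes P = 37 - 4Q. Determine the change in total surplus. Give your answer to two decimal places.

Initial equilibrium: Q_0 = 7, P_0 = 28; CS_0 = (1/2)(7)(28) = 98, PS_0 = (1/2)(7)(21) = 73.5.
New equilibrium: 37 - 4Q = 7 + 3Q gives Q_1 = 4.2857, P_1 = 19.8571; CS_1 = 36.7347, PS_1 = 27.551.
Change in total surplus = (36.7347 + 27.551) - (98 + 73.5) = -107.2143.

-107.21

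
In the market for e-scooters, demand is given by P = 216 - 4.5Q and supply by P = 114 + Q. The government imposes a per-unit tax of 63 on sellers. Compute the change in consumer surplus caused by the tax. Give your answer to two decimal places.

-660.72

Pre-tax equilibrium: 216 - 4.5Q = 114 + Q gives Q* = 18.5455, P* = 132.5455.
With the tax, sellers need 63 more per unit: 216 - 4.5Q = 114 + Q + 63, so Q_t = 7.0909. Buyers pay P_b = 184.0909; sellers receive P_s = P_b - 63 = 121.0909.
Consumers lose the trapezoid between P* and P_b out to Q_t plus the triangle from Q_t to Q*: change in CS = 113.1322 - 773.8512 = -660.719.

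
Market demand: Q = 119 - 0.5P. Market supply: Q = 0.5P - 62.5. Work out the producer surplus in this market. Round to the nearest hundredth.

798.06

Rewriting demand in inverse form: P = 238 - 2Q.
Rewriting supply in inverse form: P = 125 + 2Q.
Equilibrium: 238 - 2Q = 125 + 2Q, so Q* = 28.25 and P* = 181.5.
Producer surplus is the triangle above supply below P*: (1/2)(28.25)(181.5 - 125) = (1/2)(28.25)(56.5) = 798.0625.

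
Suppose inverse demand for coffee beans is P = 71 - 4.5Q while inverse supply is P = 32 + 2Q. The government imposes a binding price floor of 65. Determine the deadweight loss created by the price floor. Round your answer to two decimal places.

Without the control, 71 - 4.5Q = 32 + 2Q so Q* = 6 and P* = 44.
At P = 65, buyers demand (71 - 65)/4.5 = 1.3333 while sellers would supply more, so the quantity traded is 1.3333 at price 65.
At Q = 1.3333 the demand price is 65 and the supply price is 34.6667. Deadweight loss is the triangle between the curves from 1.3333 to 6: (1/2)(65 - 34.6667)(6 - 1.3333) = 70.7778.

70.78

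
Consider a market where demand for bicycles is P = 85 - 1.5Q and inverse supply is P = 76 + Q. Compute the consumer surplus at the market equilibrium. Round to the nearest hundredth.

9.72

Equilibrium: 85 - 1.5Q = 76 + Q, so Q* = 3.6 and P* = 79.6.
The demand choke price is 85, so CS = (1/2)(Q*)(85 - P*) = (1/2)(3.6)(5.4) = 9.72.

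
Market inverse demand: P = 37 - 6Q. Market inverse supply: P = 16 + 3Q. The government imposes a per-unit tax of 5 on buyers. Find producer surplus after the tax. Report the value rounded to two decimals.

4.74

Without the tax, 37 - 6Q = 16 + 3Q so Q* = 2.3333 and P* = 23.
With the tax, buyers' net willingness to pay falls by 5: (37 - 5) - 6Q = 16 + 3Q, so Q_t = 1.7778. Buyers pay P_b = 26.3333; sellers receive P_s = P_b - 5 = 21.3333.
PS = (1/2)(Q_t)(P_s - 16) = (1/2)(1.7778)(5.3333) = 4.7407.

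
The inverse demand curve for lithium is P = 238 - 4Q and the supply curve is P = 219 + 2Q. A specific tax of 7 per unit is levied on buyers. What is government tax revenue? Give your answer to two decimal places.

Without the tax, 238 - 4Q = 219 + 2Q so Q* = 3.1667 and P* = 225.3333.
A tax on buyers shifts demand down by 7: (238 - 7) - 4Q = 219 + 2Q, so Q_t = 2. Buyers pay P_b = 230; sellers receive P_s = P_b - 7 = 223.
Revenue is the tax times quantity traded: 7 x 2 = 14.

14.00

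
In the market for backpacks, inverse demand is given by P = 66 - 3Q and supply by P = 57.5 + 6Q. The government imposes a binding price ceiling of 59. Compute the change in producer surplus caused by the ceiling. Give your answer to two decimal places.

-2.49

Free-market equilibrium: 66 - 3Q = 57.5 + 6Q gives Q* = 0.9444, P* = 63.1667.
At P = 59, sellers supply (59 - 57.5)/6 = 0.25 while buyers want more, so the quantity traded is 0.25 at price 59.
PS goes from (1/2)(0.9444)(5.6667) = 2.6759 to 0.1875 (computed as (59 - 57.5)(0.25) - (1/2)(6)(0.25)^2), a change of -2.4884.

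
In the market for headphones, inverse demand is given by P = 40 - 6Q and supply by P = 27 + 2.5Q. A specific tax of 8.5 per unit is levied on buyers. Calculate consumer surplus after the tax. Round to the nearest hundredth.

Pre-tax equilibrium: 40 - 6Q = 27 + 2.5Q gives Q* = 1.5294, P* = 30.8235.
With the tax, buyers' net willingness to pay falls by 8.5: (40 - 8.5) - 6Q = 27 + 2.5Q, so Q_t = 0.5294. Buyers pay P_b = 36.8235; sellers receive P_s = P_b - 8.5 = 28.3235.
CS = (1/2)(Q_t)(40 - P_b) = (1/2)(0.5294)(3.1765) = 0.8408.

0.84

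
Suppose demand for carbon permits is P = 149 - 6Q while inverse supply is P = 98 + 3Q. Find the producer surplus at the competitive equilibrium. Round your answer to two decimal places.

Equilibrium: 149 - 6Q = 98 + 3Q, so Q* = 5.6667 and P* = 115.
PS is the area between P* and the supply curve from 0 to Q*: (1/2)(5.6667)(17) = 48.1667.

48.17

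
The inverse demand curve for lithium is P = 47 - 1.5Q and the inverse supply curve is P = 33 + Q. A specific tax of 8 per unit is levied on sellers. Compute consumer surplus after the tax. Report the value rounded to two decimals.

Without the tax, 47 - 1.5Q = 33 + Q so Q* = 5.6 and P* = 38.6.
With the tax, sellers need 8 more per unit: 47 - 1.5Q = 33 + Q + 8, so Q_t = 2.4. Buyers pay P_b = 43.4; sellers receive P_s = P_b - 8 = 35.4.
CS = (1/2)(Q_t)(47 - P_b) = (1/2)(2.4)(3.6) = 4.32.

4.32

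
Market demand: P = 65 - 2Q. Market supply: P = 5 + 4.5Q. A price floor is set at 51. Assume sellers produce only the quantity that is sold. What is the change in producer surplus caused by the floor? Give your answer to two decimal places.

20.03

Without the control, 65 - 2Q = 5 + 4.5Q so Q* = 9.2308 and P* = 46.5385.
At the floor price 51, quantity demanded is (65 - 51)/2 = 7; demand is the short side, so Q = 7 trades at P = 51.
PS goes from (1/2)(9.2308)(41.5385) = 191.716 to 211.75 (computed as (51 - 5)(7) - (1/2)(4.5)(7)^2), a change of 20.034.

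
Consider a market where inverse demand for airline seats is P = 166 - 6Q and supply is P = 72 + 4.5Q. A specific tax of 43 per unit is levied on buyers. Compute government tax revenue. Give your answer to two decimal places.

Without the tax, 166 - 6Q = 72 + 4.5Q so Q* = 8.9524 and P* = 112.2857.
A tax on buyers shifts demand down by 43: (166 - 43) - 6Q = 72 + 4.5Q, so Q_t = 4.8571. Buyers pay P_b = 136.8571; sellers receive P_s = P_b - 43 = 93.8571.
Tax revenue = t x Q_t = 43 x 4.8571 = 208.8571.

208.86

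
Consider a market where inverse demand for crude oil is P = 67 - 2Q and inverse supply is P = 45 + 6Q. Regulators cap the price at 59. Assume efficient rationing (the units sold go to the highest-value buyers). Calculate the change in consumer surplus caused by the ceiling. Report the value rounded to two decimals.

Free-market equilibrium: 67 - 2Q = 45 + 6Q gives Q* = 2.75, P* = 61.5.
At P = 59, sellers supply (59 - 45)/6 = 2.3333 while buyers want more, so the quantity traded is 2.3333 at price 59.
CS goes from (1/2)(2.75)(5.5) = 7.5625 to 13.2222 (computed as (67 - 59)(2.3333) - (1/2)(2)(2.3333)^2), a change of 5.6597.

5.66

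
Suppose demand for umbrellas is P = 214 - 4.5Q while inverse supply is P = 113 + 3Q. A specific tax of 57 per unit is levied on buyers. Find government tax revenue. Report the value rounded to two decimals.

Pre-tax equilibrium: 214 - 4.5Q = 113 + 3Q gives Q* = 13.4667, P* = 153.4.
With the tax, buyers' net willingness to pay falls by 57: (214 - 57) - 4.5Q = 113 + 3Q, so Q_t = 5.8667. Buyers pay P_b = 187.6; sellers receive P_s = P_b - 57 = 130.6.
Tax revenue = t x Q_t = 57 x 5.8667 = 334.4.

334.40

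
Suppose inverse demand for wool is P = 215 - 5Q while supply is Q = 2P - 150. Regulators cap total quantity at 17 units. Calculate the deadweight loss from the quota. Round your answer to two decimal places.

Rewriting supply in inverse form: P = 75 + 0.5Q.
Unrestricted equilibrium: Q* = (215 - 75)/(5 + 0.5) = 25.4545.
At Q = 17 the demand price is 215 - 5(17) = 130 and the supply price is 75 + 0.5(17) = 83.5.
Deadweight loss is the triangle between the curves from 17 to 25.4545: (1/2)(130 - 83.5)(25.4545 - 17) = 196.5682.

196.57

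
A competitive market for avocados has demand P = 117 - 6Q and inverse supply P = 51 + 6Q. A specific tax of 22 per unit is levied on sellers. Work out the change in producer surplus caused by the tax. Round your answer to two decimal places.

Without the tax, 117 - 6Q = 51 + 6Q so Q* = 5.5 and P* = 84.
A tax on sellers shifts supply up by 22: 117 - 6Q = 51 + 6Q + 22, so Q_t = 3.6667. Buyers pay P_b = 95; sellers receive P_s = P_b - 22 = 73.
Producers lose the trapezoid between P_s and P* out to Q_t plus the triangle from Q_t to Q*: change in PS = 40.3333 - 90.75 = -50.4167.

-50.42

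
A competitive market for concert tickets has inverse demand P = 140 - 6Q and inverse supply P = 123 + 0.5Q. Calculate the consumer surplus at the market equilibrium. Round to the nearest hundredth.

Equilibrium: 140 - 6Q = 123 + 0.5Q, so Q* = 2.6154 and P* = 124.3077.
CS is the area between the demand curve and P* from 0 to Q*: (1/2)(2.6154)(15.6923) = 20.5207.

20.52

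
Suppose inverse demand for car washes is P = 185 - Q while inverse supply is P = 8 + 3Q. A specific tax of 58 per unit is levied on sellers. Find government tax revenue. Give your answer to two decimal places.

1725.50

Pre-tax equilibrium: 185 - Q = 8 + 3Q gives Q* = 44.25, P* = 140.75.
A tax on sellers shifts supply up by 58: 185 - Q = 8 + 3Q + 58, so Q_t = 29.75. Buyers pay P_b = 155.25; sellers receive P_s = P_b - 58 = 97.25.
Revenue is the tax times quantity traded: 58 x 29.75 = 1725.5.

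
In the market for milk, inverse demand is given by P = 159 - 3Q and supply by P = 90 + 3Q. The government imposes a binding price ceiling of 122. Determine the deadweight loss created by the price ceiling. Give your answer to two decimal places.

Without the control, 159 - 3Q = 90 + 3Q so Q* = 11.5 and P* = 124.5.
At P = 122, sellers supply (122 - 90)/3 = 10.6667 while buyers want more, so the quantity traded is 10.6667 at price 122.
At Q = 10.6667 the demand price is 127 and the supply price is 122. Deadweight loss is the triangle between the curves from 10.6667 to 11.5: (1/2)(127 - 122)(11.5 - 10.6667) = 2.0833.

2.08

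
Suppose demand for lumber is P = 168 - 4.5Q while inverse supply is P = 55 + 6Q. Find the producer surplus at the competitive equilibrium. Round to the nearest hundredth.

Setting demand equal to supply, 113 = 10.5Q, so Q* = 10.7619 and P* = 119.5714.
PS is the area between P* and the supply curve from 0 to Q*: (1/2)(10.7619)(64.5714) = 347.4558.

347.46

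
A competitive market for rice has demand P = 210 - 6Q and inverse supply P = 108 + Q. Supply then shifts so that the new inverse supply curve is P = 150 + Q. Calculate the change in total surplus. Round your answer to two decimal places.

Initial equilibrium: Q_0 = 14.5714, P_0 = 122.5714; CS_0 = (1/2)(14.5714)(87.4286) = 636.9796, PS_0 = (1/2)(14.5714)(14.5714) = 106.1633.
New equilibrium: 210 - 6Q = 150 + Q gives Q_1 = 8.5714, P_1 = 158.5714; CS_1 = 220.4082, PS_1 = 36.7347.
Change in total surplus = (220.4082 + 36.7347) - (636.9796 + 106.1633) = -486.

-486.00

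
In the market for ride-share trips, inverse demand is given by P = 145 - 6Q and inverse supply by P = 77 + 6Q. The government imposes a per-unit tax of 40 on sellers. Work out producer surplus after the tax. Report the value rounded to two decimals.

16.33

Without the tax, 145 - 6Q = 77 + 6Q so Q* = 5.6667 and P* = 111.
With the tax, sellers need 40 more per unit: 145 - 6Q = 77 + 6Q + 40, so Q_t = 2.3333. Buyers pay P_b = 131; sellers receive P_s = P_b - 40 = 91.
Producer surplus is the triangle above supply below P_s: (1/2)(2.3333)(91 - 77) = 16.3333.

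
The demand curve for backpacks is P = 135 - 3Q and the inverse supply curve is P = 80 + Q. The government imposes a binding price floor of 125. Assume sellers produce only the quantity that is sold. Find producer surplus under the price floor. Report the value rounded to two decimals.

Without the control, 135 - 3Q = 80 + Q so Q* = 13.75 and P* = 93.75.
At P = 125, buyers demand (135 - 125)/3 = 3.3333 while sellers would supply more, so the quantity traded is 3.3333 at price 125.
The supply price at Q = 3.3333 is 83.3333. PS is the trapezoid between 125 and supply over [0, 3.3333]: (1/2)[(125 - 80) + (125 - 83.3333)](3.3333) = 144.4444.

144.44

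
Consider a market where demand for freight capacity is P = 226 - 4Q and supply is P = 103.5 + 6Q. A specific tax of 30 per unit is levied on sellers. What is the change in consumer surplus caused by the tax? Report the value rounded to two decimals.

Without the tax, 226 - 4Q = 103.5 + 6Q so Q* = 12.25 and P* = 177.
A tax on sellers shifts supply up by 30: 226 - 4Q = 103.5 + 6Q + 30, so Q_t = 9.25. Buyers pay P_b = 189; sellers receive P_s = P_b - 30 = 159.
CS falls from (1/2)(12.25)(49) = 300.125 to (1/2)(9.25)(37) = 171.125, a change of -129.

-129.00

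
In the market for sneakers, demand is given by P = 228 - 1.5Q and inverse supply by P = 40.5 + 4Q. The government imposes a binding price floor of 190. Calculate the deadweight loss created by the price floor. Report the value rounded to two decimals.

210.91

Free-market equilibrium: 228 - 1.5Q = 40.5 + 4Q gives Q* = 34.0909, P* = 176.8636.
At the floor price 190, quantity demanded is (228 - 190)/1.5 = 25.3333; demand is the short side, so Q = 25.3333 trades at P = 190.
The lost-trades triangle has base Q* - 25.3333 = 8.7576 and height equal to the gap between the curves at Q = 25.3333, which is 190 - 141.8333 = 48.1667. DWL = (1/2)(8.7576)(48.1667) = 210.9116.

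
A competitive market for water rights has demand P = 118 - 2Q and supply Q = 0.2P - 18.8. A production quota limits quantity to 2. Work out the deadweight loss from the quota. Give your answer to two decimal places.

Rewriting supply in inverse form: P = 94 + 5Q.
Without the quota, 118 - 2Q = 94 + 5Q gives Q* = 3.4286.
At Q = 2 the demand price is 118 - 2(2) = 114 and the supply price is 94 + 5(2) = 104.
Deadweight loss is the triangle between the curves from 2 to 3.4286: (1/2)(114 - 104)(3.4286 - 2) = 7.1429.

7.14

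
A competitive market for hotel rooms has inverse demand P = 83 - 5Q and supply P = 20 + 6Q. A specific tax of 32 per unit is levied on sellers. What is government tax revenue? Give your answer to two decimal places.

90.18

Without the tax, 83 - 5Q = 20 + 6Q so Q* = 5.7273 and P* = 54.3636.
A tax on sellers shifts supply up by 32: 83 - 5Q = 20 + 6Q + 32, so Q_t = 2.8182. Buyers pay P_b = 68.9091; sellers receive P_s = P_b - 32 = 36.9091.
Tax revenue = t x Q_t = 32 x 2.8182 = 90.1818.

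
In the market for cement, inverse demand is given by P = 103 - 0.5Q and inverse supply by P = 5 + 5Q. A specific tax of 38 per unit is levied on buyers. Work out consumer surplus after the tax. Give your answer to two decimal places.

Pre-tax equilibrium: 103 - 0.5Q = 5 + 5Q gives Q* = 17.8182, P* = 94.0909.
With the tax, buyers' net willingness to pay falls by 38: (103 - 38) - 0.5Q = 5 + 5Q, so Q_t = 10.9091. Buyers pay P_b = 97.5455; sellers receive P_s = P_b - 38 = 59.5455.
CS = (1/2)(Q_t)(103 - P_b) = (1/2)(10.9091)(5.4545) = 29.7521.

29.75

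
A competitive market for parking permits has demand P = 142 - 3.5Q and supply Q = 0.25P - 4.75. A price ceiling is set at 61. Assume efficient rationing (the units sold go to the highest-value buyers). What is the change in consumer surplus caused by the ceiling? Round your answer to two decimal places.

186.88

Rewriting supply in inverse form: P = 19 + 4Q.
Without the control, 142 - 3.5Q = 19 + 4Q so Q* = 16.4 and P* = 84.6.
At P = 61, sellers supply (61 - 19)/4 = 10.5 while buyers want more, so the quantity traded is 10.5 at price 61.
CS goes from (1/2)(16.4)(57.4) = 470.68 to 657.5625 (computed as (142 - 61)(10.5) - (1/2)(3.5)(10.5)^2), a change of 186.8825.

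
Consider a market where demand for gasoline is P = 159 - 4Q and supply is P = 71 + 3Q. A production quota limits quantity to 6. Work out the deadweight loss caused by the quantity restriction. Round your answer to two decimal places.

Unrestricted equilibrium: Q* = (159 - 71)/(4 + 3) = 12.5714.
At Q = 6 the demand price is 159 - 4(6) = 135 and the supply price is 71 + 3(6) = 89.
Deadweight loss is the triangle between the curves from 6 to 12.5714: (1/2)(135 - 89)(12.5714 - 6) = 151.1429.

151.14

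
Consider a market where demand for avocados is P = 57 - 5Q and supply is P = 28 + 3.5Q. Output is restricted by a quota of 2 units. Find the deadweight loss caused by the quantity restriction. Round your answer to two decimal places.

8.47

Without the quota, 57 - 5Q = 28 + 3.5Q gives Q* = 3.4118.
At Q = 2 the demand price is 57 - 5(2) = 47 and the supply price is 28 + 3.5(2) = 35.
DWL = (1/2)(gap between curves at 2) x (Q* - 2) = (1/2)(12)(1.4118) = 8.4706.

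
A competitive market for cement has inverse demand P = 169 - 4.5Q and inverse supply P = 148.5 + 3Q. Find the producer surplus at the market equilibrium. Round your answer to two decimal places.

11.21

Equilibrium: 169 - 4.5Q = 148.5 + 3Q, so Q* = 2.7333 and P* = 156.7.
The supply curve's price intercept is 148.5, so PS = (1/2)(Q*)(P* - 148.5) = (1/2)(2.7333)(8.2) = 11.2067.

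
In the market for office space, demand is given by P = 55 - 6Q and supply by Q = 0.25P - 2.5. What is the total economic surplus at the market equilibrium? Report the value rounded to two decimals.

101.25

Rewriting supply in inverse form: P = 10 + 4Q.
Setting demand equal to supply, 45 = 10Q, so Q* = 4.5 and P* = 28.
CS = (1/2)(4.5)(27) = 60.75 and PS = (1/2)(4.5)(18) = 40.5, so total surplus = 101.25.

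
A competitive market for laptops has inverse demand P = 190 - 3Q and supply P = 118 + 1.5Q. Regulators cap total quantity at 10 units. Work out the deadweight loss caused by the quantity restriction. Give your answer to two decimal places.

Unrestricted equilibrium: Q* = (190 - 118)/(3 + 1.5) = 16.
At Q = 10 the demand price is 190 - 3(10) = 160 and the supply price is 118 + 1.5(10) = 133.
Deadweight loss is the triangle between the curves from 10 to 16: (1/2)(160 - 133)(16 - 10) = 81.

81.00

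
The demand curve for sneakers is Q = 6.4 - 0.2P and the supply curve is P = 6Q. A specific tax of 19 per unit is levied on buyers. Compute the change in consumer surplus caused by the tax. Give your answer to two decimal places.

-17.67

Rewriting demand in inverse form: P = 32 - 5Q.
Without the tax, 32 - 5Q = 6Q so Q* = 2.9091 and P* = 17.4545.
A tax on buyers shifts demand down by 19: (32 - 19) - 5Q = 6Q, so Q_t = 1.1818. Buyers pay P_b = 26.0909; sellers receive P_s = P_b - 19 = 7.0909.
Consumers lose the trapezoid between P* and P_b out to Q_t plus the triangle from Q_t to Q*: change in CS = 3.4917 - 21.157 = -17.6653.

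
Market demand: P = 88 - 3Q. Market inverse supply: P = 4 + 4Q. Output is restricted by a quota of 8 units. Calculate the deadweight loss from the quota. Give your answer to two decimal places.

56.00

Without the quota, 88 - 3Q = 4 + 4Q gives Q* = 12.
At Q = 8 the demand price is 88 - 3(8) = 64 and the supply price is 4 + 4(8) = 36.
DWL = (1/2)(gap between curves at 8) x (Q* - 8) = (1/2)(28)(4) = 56.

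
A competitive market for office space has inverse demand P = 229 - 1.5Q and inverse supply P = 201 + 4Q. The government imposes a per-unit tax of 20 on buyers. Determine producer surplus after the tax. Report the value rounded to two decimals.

Pre-tax equilibrium: 229 - 1.5Q = 201 + 4Q gives Q* = 5.0909, P* = 221.3636.
A tax on buyers shifts demand down by 20: (229 - 20) - 1.5Q = 201 + 4Q, so Q_t = 1.4545. Buyers pay P_b = 226.8182; sellers receive P_s = P_b - 20 = 206.8182.
Producer surplus is the triangle above supply below P_s: (1/2)(1.4545)(206.8182 - 201) = 4.2314.

4.23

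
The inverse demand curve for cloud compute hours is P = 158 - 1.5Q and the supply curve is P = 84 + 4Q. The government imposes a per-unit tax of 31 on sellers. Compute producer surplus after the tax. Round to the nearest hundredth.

Pre-tax equilibrium: 158 - 1.5Q = 84 + 4Q gives Q* = 13.4545, P* = 137.8182.
A tax on sellers shifts supply up by 31: 158 - 1.5Q = 84 + 4Q + 31, so Q_t = 7.8182. Buyers pay P_b = 146.2727; sellers receive P_s = P_b - 31 = 115.2727.
Producer surplus is the triangle above supply below P_s: (1/2)(7.8182)(115.2727 - 84) = 122.2479.

122.25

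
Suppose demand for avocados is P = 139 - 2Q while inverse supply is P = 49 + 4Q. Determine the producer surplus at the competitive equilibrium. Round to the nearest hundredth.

450.00

Equilibrium: 139 - 2Q = 49 + 4Q, so Q* = 15 and P* = 109.
Producer surplus is the triangle above supply below P*: (1/2)(15)(109 - 49) = (1/2)(15)(60) = 450.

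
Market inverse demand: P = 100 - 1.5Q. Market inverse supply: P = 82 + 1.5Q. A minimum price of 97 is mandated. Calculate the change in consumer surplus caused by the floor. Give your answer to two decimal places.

Without the control, 100 - 1.5Q = 82 + 1.5Q so Q* = 6 and P* = 91.
At the floor price 97, quantity demanded is (100 - 97)/1.5 = 2; demand is the short side, so Q = 2 trades at P = 97.
CS goes from (1/2)(6)(9) = 27 to 3 (computed as (100 - 97)(2) - (1/2)(1.5)(2)^2), a change of -24.

-24.00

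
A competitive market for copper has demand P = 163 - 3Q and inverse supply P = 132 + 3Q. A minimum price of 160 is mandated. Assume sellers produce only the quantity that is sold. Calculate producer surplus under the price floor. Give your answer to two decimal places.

26.50

Without the control, 163 - 3Q = 132 + 3Q so Q* = 5.1667 and P* = 147.5.
At the floor price 160, quantity demanded is (163 - 160)/3 = 1; demand is the short side, so Q = 1 trades at P = 160.
The supply price at Q = 1 is 135. PS is the trapezoid between 160 and supply over [0, 1]: (1/2)[(160 - 132) + (160 - 135)](1) = 26.5.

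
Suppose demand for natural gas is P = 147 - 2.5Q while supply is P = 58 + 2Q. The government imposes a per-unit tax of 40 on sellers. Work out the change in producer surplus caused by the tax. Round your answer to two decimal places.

-272.59

Without the tax, 147 - 2.5Q = 58 + 2Q so Q* = 19.7778 and P* = 97.5556.
With the tax, sellers need 40 more per unit: 147 - 2.5Q = 58 + 2Q + 40, so Q_t = 10.8889. Buyers pay P_b = 119.7778; sellers receive P_s = P_b - 40 = 79.7778.
PS falls from (1/2)(19.7778)(39.5556) = 391.1605 to (1/2)(10.8889)(21.7778) = 118.5679, a change of -272.5926.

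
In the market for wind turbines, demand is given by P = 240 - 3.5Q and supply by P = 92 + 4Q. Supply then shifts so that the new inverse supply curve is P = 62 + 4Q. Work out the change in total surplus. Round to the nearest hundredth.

Initial equilibrium: Q_0 = 19.7333, P_0 = 170.9333; CS_0 = (1/2)(19.7333)(69.0667) = 681.4578, PS_0 = (1/2)(19.7333)(78.9333) = 778.8089.
New equilibrium: 240 - 3.5Q = 62 + 4Q gives Q_1 = 23.7333, P_1 = 156.9333; CS_1 = 985.7244, PS_1 = 1126.5422.
Change in total surplus = (985.7244 + 1126.5422) - (681.4578 + 778.8089) = 652.

652.00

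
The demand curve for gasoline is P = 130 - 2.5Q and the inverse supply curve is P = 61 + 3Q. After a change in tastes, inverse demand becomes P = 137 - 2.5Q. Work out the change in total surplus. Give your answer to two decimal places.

Initial equilibrium: Q_0 = 12.5455, P_0 = 98.6364; CS_0 = (1/2)(12.5455)(31.3636) = 196.7355, PS_0 = (1/2)(12.5455)(37.6364) = 236.0826.
New equilibrium: 137 - 2.5Q = 61 + 3Q gives Q_1 = 13.8182, P_1 = 102.4545; CS_1 = 238.6777, PS_1 = 286.4132.
Change in total surplus = (238.6777 + 286.4132) - (196.7355 + 236.0826) = 92.2727.

92.27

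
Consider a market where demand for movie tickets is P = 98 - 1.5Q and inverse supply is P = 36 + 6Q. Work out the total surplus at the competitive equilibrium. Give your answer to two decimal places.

Setting demand equal to supply, 62 = 7.5Q, so Q* = 8.2667 and P* = 85.6.
CS = (1/2)(8.2667)(12.4) = 51.2533 and PS = (1/2)(8.2667)(49.6) = 205.0133, so total surplus = 256.2667.

256.27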